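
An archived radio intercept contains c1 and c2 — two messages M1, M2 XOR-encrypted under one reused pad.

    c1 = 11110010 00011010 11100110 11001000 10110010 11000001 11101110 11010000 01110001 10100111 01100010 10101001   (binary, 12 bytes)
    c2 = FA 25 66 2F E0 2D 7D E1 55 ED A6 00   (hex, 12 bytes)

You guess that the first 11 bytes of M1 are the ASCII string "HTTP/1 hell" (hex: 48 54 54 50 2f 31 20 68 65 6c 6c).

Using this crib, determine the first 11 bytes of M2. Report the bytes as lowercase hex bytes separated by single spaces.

First, c1 ⊕ c2 = (M1 ⊕ K) ⊕ (M2 ⊕ K) = M1 ⊕ M2, so the key drops out. Then M2 = (M1 ⊕ M2) ⊕ M1 over the first 11 bytes.
byte 0: (f2 ⊕ fa) ⊕ 48 = 08 ⊕ 48 = 40
byte 1: (1a ⊕ 25) ⊕ 54 = 3f ⊕ 54 = 6b
byte 2: (e6 ⊕ 66) ⊕ 54 = 80 ⊕ 54 = d4
byte 3: (c8 ⊕ 2f) ⊕ 50 = e7 ⊕ 50 = b7
byte 4: (b2 ⊕ e0) ⊕ 2f = 52 ⊕ 2f = 7d
byte 5: (c1 ⊕ 2d) ⊕ 31 = ec ⊕ 31 = dd
byte 6: (ee ⊕ 7d) ⊕ 20 = 93 ⊕ 20 = b3
byte 7: (d0 ⊕ e1) ⊕ 68 = 31 ⊕ 68 = 59
byte 8: (71 ⊕ 55) ⊕ 65 = 24 ⊕ 65 = 41
byte 9: (a7 ⊕ ed) ⊕ 6c = 4a ⊕ 6c = 26
byte 10: (62 ⊕ a6) ⊕ 6c = c4 ⊕ 6c = a8

40 6b d4 b7 7d dd b3 59 41 26 a8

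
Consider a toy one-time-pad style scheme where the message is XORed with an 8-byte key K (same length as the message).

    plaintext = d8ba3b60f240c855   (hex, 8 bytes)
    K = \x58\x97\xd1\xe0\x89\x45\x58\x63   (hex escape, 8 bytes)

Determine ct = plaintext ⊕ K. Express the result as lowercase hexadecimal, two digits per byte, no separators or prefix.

802dea807b059036

216 ⊕  88 = 128
186 ⊕ 151 =  45
 59 ⊕ 209 = 234
 96 ⊕ 224 = 128
242 ⊕ 137 = 123
 64 ⊕  69 =   5
200 ⊕  88 = 144
 85 ⊕  99 =  54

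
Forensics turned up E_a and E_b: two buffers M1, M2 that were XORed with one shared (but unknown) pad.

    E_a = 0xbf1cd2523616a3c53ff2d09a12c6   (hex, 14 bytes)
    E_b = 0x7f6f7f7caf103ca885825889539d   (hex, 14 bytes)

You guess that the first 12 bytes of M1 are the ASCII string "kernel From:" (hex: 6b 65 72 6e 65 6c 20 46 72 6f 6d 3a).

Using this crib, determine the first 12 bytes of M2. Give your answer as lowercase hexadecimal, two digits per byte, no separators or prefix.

First, E_a ⊕ E_b = (M1 ⊕ K) ⊕ (M2 ⊕ K) = M1 ⊕ M2, so the key drops out. Then M2 = (M1 ⊕ M2) ⊕ M1 over the first 12 bytes.
byte 0: (bf ⊕ 7f) ⊕ 6b = c0 ⊕ 6b = ab
byte 1: (1c ⊕ 6f) ⊕ 65 = 73 ⊕ 65 = 16
byte 2: (d2 ⊕ 7f) ⊕ 72 = ad ⊕ 72 = df
byte 3: (52 ⊕ 7c) ⊕ 6e = 2e ⊕ 6e = 40
byte 4: (36 ⊕ af) ⊕ 65 = 99 ⊕ 65 = fc
byte 5: (16 ⊕ 10) ⊕ 6c = 06 ⊕ 6c = 6a
byte 6: (a3 ⊕ 3c) ⊕ 20 = 9f ⊕ 20 = bf
byte 7: (c5 ⊕ a8) ⊕ 46 = 6d ⊕ 46 = 2b
byte 8: (3f ⊕ 85) ⊕ 72 = ba ⊕ 72 = c8
byte 9: (f2 ⊕ 82) ⊕ 6f = 70 ⊕ 6f = 1f
byte 10: (d0 ⊕ 58) ⊕ 6d = 88 ⊕ 6d = e5
byte 11: (9a ⊕ 89) ⊕ 3a = 13 ⊕ 3a = 29

ab16df40fc6abf2bc81fe529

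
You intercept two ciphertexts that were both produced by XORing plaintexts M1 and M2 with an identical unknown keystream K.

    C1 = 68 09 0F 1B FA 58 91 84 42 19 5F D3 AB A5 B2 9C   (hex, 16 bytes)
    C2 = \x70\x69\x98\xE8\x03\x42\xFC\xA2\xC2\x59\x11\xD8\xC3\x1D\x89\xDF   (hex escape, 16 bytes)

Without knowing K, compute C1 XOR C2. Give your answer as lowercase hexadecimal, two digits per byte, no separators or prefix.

C1 ⊕ C2 = (M1 ⊕ K) ⊕ (M2 ⊕ K) = M1 ⊕ M2 — the shared key cancels under XOR.
byte 0: 68 xor 70 = 18
byte 1: 09 xor 69 = 60
byte 2: 0f xor 98 = 97
byte 3: 1b xor e8 = f3
byte 4: fa xor 03 = f9
byte 5: 58 xor 42 = 1a
byte 6: 91 xor fc = 6d
byte 7: 84 xor a2 = 26
byte 8: 42 xor c2 = 80
byte 9: 19 xor 59 = 40
byte 10: 5f xor 11 = 4e
byte 11: d3 xor d8 = 0b
byte 12: ab xor c3 = 68
byte 13: a5 xor 1d = b8
byte 14: b2 xor 89 = 3b
byte 15: 9c xor df = 43

186097f3f91a6d2680404e0b68b83b43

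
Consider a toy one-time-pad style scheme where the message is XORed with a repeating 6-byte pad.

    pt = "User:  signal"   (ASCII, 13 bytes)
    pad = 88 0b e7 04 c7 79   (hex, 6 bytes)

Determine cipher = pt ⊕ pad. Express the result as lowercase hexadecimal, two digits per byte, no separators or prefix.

The 6-byte key repeats, so the effective keystream is 88 0b e7 04 c7 79 88 0b e7 04 c7 79 88.
byte 0: 55 xor 88 = dd
byte 1: 73 xor 0b = 78
byte 2: 65 xor e7 = 82
byte 3: 72 xor 04 = 76
byte 4: 3a xor c7 = fd
byte 5: 20 xor 79 = 59
byte 6: 20 xor 88 = a8
byte 7: 73 xor 0b = 78
byte 8: 69 xor e7 = 8e
byte 9: 67 xor 04 = 63
byte 10: 6e xor c7 = a9
byte 11: 61 xor 79 = 18
byte 12: 6c xor 88 = e4

dd788276fd59a8788e63a918e4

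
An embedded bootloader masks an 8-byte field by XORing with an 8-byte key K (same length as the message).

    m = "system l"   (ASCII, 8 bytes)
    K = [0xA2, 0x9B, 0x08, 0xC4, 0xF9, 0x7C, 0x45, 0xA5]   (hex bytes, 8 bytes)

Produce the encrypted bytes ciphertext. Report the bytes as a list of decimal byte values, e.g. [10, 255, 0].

73 XOR a2 = d1
79 XOR 9b = e2
73 XOR 08 = 7b
74 XOR c4 = b0
65 XOR f9 = 9c
6d XOR 7c = 11
20 XOR 45 = 65
6c XOR a5 = c9

[209, 226, 123, 176, 156, 17, 101, 201]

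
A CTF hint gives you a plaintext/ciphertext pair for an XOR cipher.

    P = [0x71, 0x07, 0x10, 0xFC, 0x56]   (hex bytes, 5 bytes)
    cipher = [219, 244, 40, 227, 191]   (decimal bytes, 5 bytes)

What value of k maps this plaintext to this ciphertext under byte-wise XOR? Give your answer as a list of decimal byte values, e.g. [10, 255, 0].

[170, 243, 56, 31, 233]

Since cipher = P ⊕ k, XORing both sides with P gives k = P ⊕ cipher.
71 ^ db = aa
07 ^ f4 = f3
10 ^ 28 = 38
fc ^ e3 = 1f
56 ^ bf = e9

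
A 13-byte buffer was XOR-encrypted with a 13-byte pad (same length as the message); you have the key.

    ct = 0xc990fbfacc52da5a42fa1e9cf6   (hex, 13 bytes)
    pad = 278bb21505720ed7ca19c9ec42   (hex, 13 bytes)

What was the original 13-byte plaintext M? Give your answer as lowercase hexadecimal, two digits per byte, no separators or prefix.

ee1b49efc920d48d88e3d770b4

XOR is its own inverse, so applying the key byte-wise gives the result directly.
c9 xor 27 = ee
90 xor 8b = 1b
fb xor b2 = 49
fa xor 15 = ef
cc xor 05 = c9
52 xor 72 = 20
da xor 0e = d4
5a xor d7 = 8d
42 xor ca = 88
fa xor 19 = e3
1e xor c9 = d7
9c xor ec = 70
f6 xor 42 = b4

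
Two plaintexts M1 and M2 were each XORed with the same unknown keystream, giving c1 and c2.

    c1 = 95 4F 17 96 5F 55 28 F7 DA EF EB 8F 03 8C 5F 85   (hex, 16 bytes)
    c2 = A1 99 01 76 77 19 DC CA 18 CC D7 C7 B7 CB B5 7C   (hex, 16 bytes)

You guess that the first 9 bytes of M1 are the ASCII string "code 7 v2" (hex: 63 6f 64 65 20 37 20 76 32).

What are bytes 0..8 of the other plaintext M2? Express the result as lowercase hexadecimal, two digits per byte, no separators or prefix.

First, c1 ⊕ c2 = (M1 ⊕ K) ⊕ (M2 ⊕ K) = M1 ⊕ M2, so the key drops out. Then M2 = (M1 ⊕ M2) ⊕ M1 over the first 9 bytes.
byte 0: (95 ^ a1) ^ 63 = 34 ^ 63 = 57
byte 1: (4f ^ 99) ^ 6f = d6 ^ 6f = b9
byte 2: (17 ^ 01) ^ 64 = 16 ^ 64 = 72
byte 3: (96 ^ 76) ^ 65 = e0 ^ 65 = 85
byte 4: (5f ^ 77) ^ 20 = 28 ^ 20 = 08
byte 5: (55 ^ 19) ^ 37 = 4c ^ 37 = 7b
byte 6: (28 ^ dc) ^ 20 = f4 ^ 20 = d4
byte 7: (f7 ^ ca) ^ 76 = 3d ^ 76 = 4b
byte 8: (da ^ 18) ^ 32 = c2 ^ 32 = f0

57b97285087bd44bf0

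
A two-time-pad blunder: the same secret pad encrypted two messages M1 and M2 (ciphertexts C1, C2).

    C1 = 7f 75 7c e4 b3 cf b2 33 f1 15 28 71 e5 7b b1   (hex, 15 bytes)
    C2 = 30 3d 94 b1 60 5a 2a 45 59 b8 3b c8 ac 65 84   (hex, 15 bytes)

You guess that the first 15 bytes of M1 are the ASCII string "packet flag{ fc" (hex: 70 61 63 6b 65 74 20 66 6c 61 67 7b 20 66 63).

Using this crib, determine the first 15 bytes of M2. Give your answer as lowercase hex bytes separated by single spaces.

3f 29 8b 3e b6 e1 b8 10 c4 cc 74 c2 69 78 56

First, C1 ⊕ C2 = (M1 ⊕ K) ⊕ (M2 ⊕ K) = M1 ⊕ M2, so the key drops out. Then M2 = (M1 ⊕ M2) ⊕ M1 over the first 15 bytes.
byte 0: (7f ⊕ 30) ⊕ 70 = 4f ⊕ 70 = 3f
byte 1: (75 ⊕ 3d) ⊕ 61 = 48 ⊕ 61 = 29
byte 2: (7c ⊕ 94) ⊕ 63 = e8 ⊕ 63 = 8b
byte 3: (e4 ⊕ b1) ⊕ 6b = 55 ⊕ 6b = 3e
byte 4: (b3 ⊕ 60) ⊕ 65 = d3 ⊕ 65 = b6
byte 5: (cf ⊕ 5a) ⊕ 74 = 95 ⊕ 74 = e1
byte 6: (b2 ⊕ 2a) ⊕ 20 = 98 ⊕ 20 = b8
byte 7: (33 ⊕ 45) ⊕ 66 = 76 ⊕ 66 = 10
byte 8: (f1 ⊕ 59) ⊕ 6c = a8 ⊕ 6c = c4
byte 9: (15 ⊕ b8) ⊕ 61 = ad ⊕ 61 = cc
byte 10: (28 ⊕ 3b) ⊕ 67 = 13 ⊕ 67 = 74
byte 11: (71 ⊕ c8) ⊕ 7b = b9 ⊕ 7b = c2
byte 12: (e5 ⊕ ac) ⊕ 20 = 49 ⊕ 20 = 69
byte 13: (7b ⊕ 65) ⊕ 66 = 1e ⊕ 66 = 78
byte 14: (b1 ⊕ 84) ⊕ 63 = 35 ⊕ 63 = 56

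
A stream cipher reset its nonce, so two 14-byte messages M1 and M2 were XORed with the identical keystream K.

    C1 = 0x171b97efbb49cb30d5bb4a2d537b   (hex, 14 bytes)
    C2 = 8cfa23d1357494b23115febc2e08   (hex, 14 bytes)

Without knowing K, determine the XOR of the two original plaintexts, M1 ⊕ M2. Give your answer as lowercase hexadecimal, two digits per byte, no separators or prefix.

C1 ⊕ C2 = (M1 ⊕ K) ⊕ (M2 ⊕ K) = M1 ⊕ M2 — the shared key cancels under XOR.
17 XOR 8c = 9b
1b XOR fa = e1
97 XOR 23 = b4
ef XOR d1 = 3e
bb XOR 35 = 8e
49 XOR 74 = 3d
cb XOR 94 = 5f
30 XOR b2 = 82
d5 XOR 31 = e4
bb XOR 15 = ae
4a XOR fe = b4
2d XOR bc = 91
53 XOR 2e = 7d
7b XOR 08 = 73

9be1b43e8e3d5f82e4aeb4917d73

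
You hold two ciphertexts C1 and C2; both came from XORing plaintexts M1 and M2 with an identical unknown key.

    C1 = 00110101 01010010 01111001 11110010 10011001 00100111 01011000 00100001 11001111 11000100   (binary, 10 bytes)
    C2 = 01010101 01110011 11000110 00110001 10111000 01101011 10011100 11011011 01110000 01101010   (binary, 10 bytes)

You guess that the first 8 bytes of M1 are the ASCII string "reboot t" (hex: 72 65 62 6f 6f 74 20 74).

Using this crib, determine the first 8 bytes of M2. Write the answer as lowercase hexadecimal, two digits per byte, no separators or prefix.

1244ddac4e38e48e

First, C1 ⊕ C2 = (M1 ⊕ K) ⊕ (M2 ⊕ K) = M1 ⊕ M2, so the key drops out. Then M2 = (M1 ⊕ M2) ⊕ M1 over the first 8 bytes.
byte 0: (35 ^ 55) ^ 72 = 60 ^ 72 = 12
byte 1: (52 ^ 73) ^ 65 = 21 ^ 65 = 44
byte 2: (79 ^ c6) ^ 62 = bf ^ 62 = dd
byte 3: (f2 ^ 31) ^ 6f = c3 ^ 6f = ac
byte 4: (99 ^ b8) ^ 6f = 21 ^ 6f = 4e
byte 5: (27 ^ 6b) ^ 74 = 4c ^ 74 = 38
byte 6: (58 ^ 9c) ^ 20 = c4 ^ 20 = e4
byte 7: (21 ^ db) ^ 74 = fa ^ 74 = 8e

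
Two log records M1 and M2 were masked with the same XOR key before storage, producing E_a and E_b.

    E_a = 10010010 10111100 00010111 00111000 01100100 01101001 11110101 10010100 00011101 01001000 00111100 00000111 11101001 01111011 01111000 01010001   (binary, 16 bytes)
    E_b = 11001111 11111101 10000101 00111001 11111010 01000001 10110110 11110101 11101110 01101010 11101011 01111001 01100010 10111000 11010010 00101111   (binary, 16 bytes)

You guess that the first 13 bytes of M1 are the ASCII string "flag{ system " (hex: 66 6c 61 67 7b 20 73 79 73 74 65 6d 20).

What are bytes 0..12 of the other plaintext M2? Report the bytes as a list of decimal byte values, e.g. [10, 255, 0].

[59, 45, 243, 102, 229, 8, 48, 24, 128, 86, 178, 19, 171]

First, E_a ⊕ E_b = (M1 ⊕ K) ⊕ (M2 ⊕ K) = M1 ⊕ M2, so the key drops out. Then M2 = (M1 ⊕ M2) ⊕ M1 over the first 13 bytes.
byte 0: (92 ^ cf) ^ 66 = 5d ^ 66 = 3b
byte 1: (bc ^ fd) ^ 6c = 41 ^ 6c = 2d
byte 2: (17 ^ 85) ^ 61 = 92 ^ 61 = f3
byte 3: (38 ^ 39) ^ 67 = 01 ^ 67 = 66
byte 4: (64 ^ fa) ^ 7b = 9e ^ 7b = e5
byte 5: (69 ^ 41) ^ 20 = 28 ^ 20 = 08
byte 6: (f5 ^ b6) ^ 73 = 43 ^ 73 = 30
byte 7: (94 ^ f5) ^ 79 = 61 ^ 79 = 18
byte 8: (1d ^ ee) ^ 73 = f3 ^ 73 = 80
byte 9: (48 ^ 6a) ^ 74 = 22 ^ 74 = 56
byte 10: (3c ^ eb) ^ 65 = d7 ^ 65 = b2
byte 11: (07 ^ 79) ^ 6d = 7e ^ 6d = 13
byte 12: (e9 ^ 62) ^ 20 = 8b ^ 20 = ab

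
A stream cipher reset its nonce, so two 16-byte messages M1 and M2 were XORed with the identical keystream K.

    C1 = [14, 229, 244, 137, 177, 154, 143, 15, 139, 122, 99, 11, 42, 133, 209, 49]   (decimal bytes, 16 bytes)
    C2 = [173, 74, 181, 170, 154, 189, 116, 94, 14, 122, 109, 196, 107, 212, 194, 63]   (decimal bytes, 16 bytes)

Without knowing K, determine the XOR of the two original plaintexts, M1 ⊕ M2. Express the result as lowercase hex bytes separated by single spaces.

C1 ⊕ C2 = (M1 ⊕ K) ⊕ (M2 ⊕ K) = M1 ⊕ M2 — the shared key cancels under XOR.
0e XOR ad = a3
e5 XOR 4a = af
f4 XOR b5 = 41
89 XOR aa = 23
b1 XOR 9a = 2b
9a XOR bd = 27
8f XOR 74 = fb
0f XOR 5e = 51
8b XOR 0e = 85
7a XOR 7a = 00
63 XOR 6d = 0e
0b XOR c4 = cf
2a XOR 6b = 41
85 XOR d4 = 51
d1 XOR c2 = 13
31 XOR 3f = 0e

a3 af 41 23 2b 27 fb 51 85 00 0e cf 41 51 13 0e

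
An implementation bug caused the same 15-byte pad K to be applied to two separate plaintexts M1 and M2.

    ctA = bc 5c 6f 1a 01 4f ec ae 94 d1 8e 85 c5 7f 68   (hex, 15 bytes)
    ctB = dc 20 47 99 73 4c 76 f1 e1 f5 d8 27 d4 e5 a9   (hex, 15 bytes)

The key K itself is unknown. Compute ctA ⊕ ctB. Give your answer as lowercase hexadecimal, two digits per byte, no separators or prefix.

ctA ⊕ ctB = (M1 ⊕ K) ⊕ (M2 ⊕ K) = M1 ⊕ M2 — the shared key cancels under XOR.
byte 0: bc ^ dc = 60
byte 1: 5c ^ 20 = 7c
byte 2: 6f ^ 47 = 28
byte 3: 1a ^ 99 = 83
byte 4: 01 ^ 73 = 72
byte 5: 4f ^ 4c = 03
byte 6: ec ^ 76 = 9a
byte 7: ae ^ f1 = 5f
byte 8: 94 ^ e1 = 75
byte 9: d1 ^ f5 = 24
byte 10: 8e ^ d8 = 56
byte 11: 85 ^ 27 = a2
byte 12: c5 ^ d4 = 11
byte 13: 7f ^ e5 = 9a
byte 14: 68 ^ a9 = c1

607c288372039a5f752456a2119ac1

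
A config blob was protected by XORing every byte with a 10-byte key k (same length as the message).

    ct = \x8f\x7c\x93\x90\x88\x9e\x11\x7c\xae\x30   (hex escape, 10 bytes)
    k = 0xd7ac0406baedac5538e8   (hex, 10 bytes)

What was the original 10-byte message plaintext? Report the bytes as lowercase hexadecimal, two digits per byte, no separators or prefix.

58d097963273bd2996d8

byte 0: 8f ⊕ d7 = 58
byte 1: 7c ⊕ ac = d0
byte 2: 93 ⊕ 04 = 97
byte 3: 90 ⊕ 06 = 96
byte 4: 88 ⊕ ba = 32
byte 5: 9e ⊕ ed = 73
byte 6: 11 ⊕ ac = bd
byte 7: 7c ⊕ 55 = 29
byte 8: ae ⊕ 38 = 96
byte 9: 30 ⊕ e8 = d8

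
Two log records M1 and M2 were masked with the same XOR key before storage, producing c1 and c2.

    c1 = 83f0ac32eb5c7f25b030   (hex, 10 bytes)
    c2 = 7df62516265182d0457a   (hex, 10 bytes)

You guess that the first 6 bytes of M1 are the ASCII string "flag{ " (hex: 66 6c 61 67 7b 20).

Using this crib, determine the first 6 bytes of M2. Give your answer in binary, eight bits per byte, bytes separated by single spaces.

10011000 01101010 11101000 01000011 10110110 00101101

First, c1 ⊕ c2 = (M1 ⊕ K) ⊕ (M2 ⊕ K) = M1 ⊕ M2, so the key drops out. Then M2 = (M1 ⊕ M2) ⊕ M1 over the first 6 bytes.
byte 0: (83 xor 7d) xor 66 = fe xor 66 = 98
byte 1: (f0 xor f6) xor 6c = 06 xor 6c = 6a
byte 2: (ac xor 25) xor 61 = 89 xor 61 = e8
byte 3: (32 xor 16) xor 67 = 24 xor 67 = 43
byte 4: (eb xor 26) xor 7b = cd xor 7b = b6
byte 5: (5c xor 51) xor 20 = 0d xor 20 = 2d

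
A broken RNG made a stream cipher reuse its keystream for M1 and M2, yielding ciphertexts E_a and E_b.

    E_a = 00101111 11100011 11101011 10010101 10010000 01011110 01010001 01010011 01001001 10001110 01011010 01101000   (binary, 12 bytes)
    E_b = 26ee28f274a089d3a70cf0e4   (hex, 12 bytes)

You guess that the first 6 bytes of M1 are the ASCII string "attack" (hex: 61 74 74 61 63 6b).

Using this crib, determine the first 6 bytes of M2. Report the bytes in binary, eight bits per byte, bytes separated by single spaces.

First, E_a ⊕ E_b = (M1 ⊕ K) ⊕ (M2 ⊕ K) = M1 ⊕ M2, so the key drops out. Then M2 = (M1 ⊕ M2) ⊕ M1 over the first 6 bytes.
byte 0: (2f ^ 26) ^ 61 = 09 ^ 61 = 68
byte 1: (e3 ^ ee) ^ 74 = 0d ^ 74 = 79
byte 2: (eb ^ 28) ^ 74 = c3 ^ 74 = b7
byte 3: (95 ^ f2) ^ 61 = 67 ^ 61 = 06
byte 4: (90 ^ 74) ^ 63 = e4 ^ 63 = 87
byte 5: (5e ^ a0) ^ 6b = fe ^ 6b = 95

01101000 01111001 10110111 00000110 10000111 10010101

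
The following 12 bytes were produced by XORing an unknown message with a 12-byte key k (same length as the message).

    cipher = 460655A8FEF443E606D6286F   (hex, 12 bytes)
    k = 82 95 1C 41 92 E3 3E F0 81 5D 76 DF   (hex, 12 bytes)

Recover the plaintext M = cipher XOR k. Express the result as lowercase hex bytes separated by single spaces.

c4 93 49 e9 6c 17 7d 16 87 8b 5e b0

XOR is its own inverse, so applying the key byte-wise gives the result directly.
01000110 ⊕ 10000010 = 11000100
00000110 ⊕ 10010101 = 10010011
01010101 ⊕ 00011100 = 01001001
10101000 ⊕ 01000001 = 11101001
11111110 ⊕ 10010010 = 01101100
11110100 ⊕ 11100011 = 00010111
01000011 ⊕ 00111110 = 01111101
11100110 ⊕ 11110000 = 00010110
00000110 ⊕ 10000001 = 10000111
11010110 ⊕ 01011101 = 10001011
00101000 ⊕ 01110110 = 01011110
01101111 ⊕ 11011111 = 10110000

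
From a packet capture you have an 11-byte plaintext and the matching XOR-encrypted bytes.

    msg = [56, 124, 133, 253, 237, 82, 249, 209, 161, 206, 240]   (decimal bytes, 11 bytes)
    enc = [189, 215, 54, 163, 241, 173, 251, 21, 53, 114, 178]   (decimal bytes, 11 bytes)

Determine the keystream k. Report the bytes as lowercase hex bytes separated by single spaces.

Since enc = msg ⊕ k, XORing both sides with msg gives k = msg ⊕ enc.
 56 ^ 189 = 133
124 ^ 215 = 171
133 ^  54 = 179
253 ^ 163 =  94
237 ^ 241 =  28
 82 ^ 173 = 255
249 ^ 251 =   2
209 ^  21 = 196
161 ^  53 = 148
206 ^ 114 = 188
240 ^ 178 =  66

85 ab b3 5e 1c ff 02 c4 94 bc 42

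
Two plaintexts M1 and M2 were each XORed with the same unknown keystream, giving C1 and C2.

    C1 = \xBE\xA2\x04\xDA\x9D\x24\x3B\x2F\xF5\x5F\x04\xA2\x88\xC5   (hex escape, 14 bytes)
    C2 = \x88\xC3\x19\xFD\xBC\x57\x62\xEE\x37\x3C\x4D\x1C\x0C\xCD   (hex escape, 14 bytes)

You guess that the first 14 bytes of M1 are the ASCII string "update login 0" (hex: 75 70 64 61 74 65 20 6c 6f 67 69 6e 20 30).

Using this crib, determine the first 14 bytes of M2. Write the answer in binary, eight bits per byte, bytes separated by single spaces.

First, C1 ⊕ C2 = (M1 ⊕ K) ⊕ (M2 ⊕ K) = M1 ⊕ M2, so the key drops out. Then M2 = (M1 ⊕ M2) ⊕ M1 over the first 14 bytes.
byte 0: (be ⊕ 88) ⊕ 75 = 36 ⊕ 75 = 43
byte 1: (a2 ⊕ c3) ⊕ 70 = 61 ⊕ 70 = 11
byte 2: (04 ⊕ 19) ⊕ 64 = 1d ⊕ 64 = 79
byte 3: (da ⊕ fd) ⊕ 61 = 27 ⊕ 61 = 46
byte 4: (9d ⊕ bc) ⊕ 74 = 21 ⊕ 74 = 55
byte 5: (24 ⊕ 57) ⊕ 65 = 73 ⊕ 65 = 16
byte 6: (3b ⊕ 62) ⊕ 20 = 59 ⊕ 20 = 79
byte 7: (2f ⊕ ee) ⊕ 6c = c1 ⊕ 6c = ad
byte 8: (f5 ⊕ 37) ⊕ 6f = c2 ⊕ 6f = ad
byte 9: (5f ⊕ 3c) ⊕ 67 = 63 ⊕ 67 = 04
byte 10: (04 ⊕ 4d) ⊕ 69 = 49 ⊕ 69 = 20
byte 11: (a2 ⊕ 1c) ⊕ 6e = be ⊕ 6e = d0
byte 12: (88 ⊕ 0c) ⊕ 20 = 84 ⊕ 20 = a4
byte 13: (c5 ⊕ cd) ⊕ 30 = 08 ⊕ 30 = 38

01000011 00010001 01111001 01000110 01010101 00010110 01111001 10101101 10101101 00000100 00100000 11010000 10100100 00111000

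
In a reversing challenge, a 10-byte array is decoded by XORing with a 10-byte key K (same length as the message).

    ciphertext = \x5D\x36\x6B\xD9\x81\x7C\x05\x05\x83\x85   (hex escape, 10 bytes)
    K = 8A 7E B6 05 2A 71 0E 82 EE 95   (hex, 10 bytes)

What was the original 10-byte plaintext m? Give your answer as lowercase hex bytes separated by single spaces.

d7 48 dd dc ab 0d 0b 87 6d 10

 93 ^ 138 = 215
 54 ^ 126 =  72
107 ^ 182 = 221
217 ^   5 = 220
129 ^  42 = 171
124 ^ 113 =  13
  5 ^  14 =  11
  5 ^ 130 = 135
131 ^ 238 = 109
133 ^ 149 =  16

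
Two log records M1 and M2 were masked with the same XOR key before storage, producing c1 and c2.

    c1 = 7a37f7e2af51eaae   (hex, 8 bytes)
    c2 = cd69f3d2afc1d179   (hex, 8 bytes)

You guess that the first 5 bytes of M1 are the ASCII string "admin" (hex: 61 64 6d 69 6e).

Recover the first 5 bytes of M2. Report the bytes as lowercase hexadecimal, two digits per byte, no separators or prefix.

First, c1 ⊕ c2 = (M1 ⊕ K) ⊕ (M2 ⊕ K) = M1 ⊕ M2, so the key drops out. Then M2 = (M1 ⊕ M2) ⊕ M1 over the first 5 bytes.
byte 0: (7a xor cd) xor 61 = b7 xor 61 = d6
byte 1: (37 xor 69) xor 64 = 5e xor 64 = 3a
byte 2: (f7 xor f3) xor 6d = 04 xor 6d = 69
byte 3: (e2 xor d2) xor 69 = 30 xor 69 = 59
byte 4: (af xor af) xor 6e = 00 xor 6e = 6e

d63a69596e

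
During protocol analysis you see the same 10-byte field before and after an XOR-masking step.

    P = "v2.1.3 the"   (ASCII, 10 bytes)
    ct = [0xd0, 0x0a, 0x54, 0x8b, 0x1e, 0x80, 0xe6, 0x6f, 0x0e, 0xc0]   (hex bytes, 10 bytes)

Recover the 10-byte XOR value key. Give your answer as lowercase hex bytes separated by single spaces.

a6 38 7a ba 30 b3 c6 1b 66 a5

Since ct = P ⊕ key, XORing both sides with P gives key = P ⊕ ct.
byte 0: 76 xor d0 = a6
byte 1: 32 xor 0a = 38
byte 2: 2e xor 54 = 7a
byte 3: 31 xor 8b = ba
byte 4: 2e xor 1e = 30
byte 5: 33 xor 80 = b3
byte 6: 20 xor e6 = c6
byte 7: 74 xor 6f = 1b
byte 8: 68 xor 0e = 66
byte 9: 65 xor c0 = a5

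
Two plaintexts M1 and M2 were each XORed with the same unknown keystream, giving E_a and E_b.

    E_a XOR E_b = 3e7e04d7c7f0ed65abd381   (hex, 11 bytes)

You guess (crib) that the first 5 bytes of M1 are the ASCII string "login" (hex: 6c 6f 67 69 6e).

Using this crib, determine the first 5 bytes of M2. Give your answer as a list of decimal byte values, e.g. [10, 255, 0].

[82, 17, 99, 190, 169]

Since E_a ⊕ E_b = M1 ⊕ M2, XORing with the guessed M1 bytes yields the corresponding M2 bytes: M2 = (E_a ⊕ E_b) ⊕ M1.
00111110 xor 01101100 = 01010010
01111110 xor 01101111 = 00010001
00000100 xor 01100111 = 01100011
11010111 xor 01101001 = 10111110
11000111 xor 01101110 = 10101001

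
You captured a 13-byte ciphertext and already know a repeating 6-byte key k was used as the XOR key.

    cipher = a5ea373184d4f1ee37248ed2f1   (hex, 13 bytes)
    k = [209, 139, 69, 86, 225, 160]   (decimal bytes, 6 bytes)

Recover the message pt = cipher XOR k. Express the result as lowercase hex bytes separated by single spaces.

The 6-byte key repeats, so the effective keystream is d1 8b 45 56 e1 a0 d1 8b 45 56 e1 a0 d1.
byte 0: a5 ^ d1 = 74
byte 1: ea ^ 8b = 61
byte 2: 37 ^ 45 = 72
byte 3: 31 ^ 56 = 67
byte 4: 84 ^ e1 = 65
byte 5: d4 ^ a0 = 74
byte 6: f1 ^ d1 = 20
byte 7: ee ^ 8b = 65
byte 8: 37 ^ 45 = 72
byte 9: 24 ^ 56 = 72
byte 10: 8e ^ e1 = 6f
byte 11: d2 ^ a0 = 72
byte 12: f1 ^ d1 = 20

74 61 72 67 65 74 20 65 72 72 6f 72 20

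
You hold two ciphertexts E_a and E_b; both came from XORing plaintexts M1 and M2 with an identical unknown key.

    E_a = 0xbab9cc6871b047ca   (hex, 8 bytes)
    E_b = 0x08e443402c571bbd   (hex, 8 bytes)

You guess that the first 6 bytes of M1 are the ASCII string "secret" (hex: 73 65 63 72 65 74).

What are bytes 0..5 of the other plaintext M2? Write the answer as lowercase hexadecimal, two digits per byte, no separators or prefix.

c138ec5a3893

First, E_a ⊕ E_b = (M1 ⊕ K) ⊕ (M2 ⊕ K) = M1 ⊕ M2, so the key drops out. Then M2 = (M1 ⊕ M2) ⊕ M1 over the first 6 bytes.
byte 0: (ba XOR 08) XOR 73 = b2 XOR 73 = c1
byte 1: (b9 XOR e4) XOR 65 = 5d XOR 65 = 38
byte 2: (cc XOR 43) XOR 63 = 8f XOR 63 = ec
byte 3: (68 XOR 40) XOR 72 = 28 XOR 72 = 5a
byte 4: (71 XOR 2c) XOR 65 = 5d XOR 65 = 38
byte 5: (b0 XOR 57) XOR 74 = e7 XOR 74 = 93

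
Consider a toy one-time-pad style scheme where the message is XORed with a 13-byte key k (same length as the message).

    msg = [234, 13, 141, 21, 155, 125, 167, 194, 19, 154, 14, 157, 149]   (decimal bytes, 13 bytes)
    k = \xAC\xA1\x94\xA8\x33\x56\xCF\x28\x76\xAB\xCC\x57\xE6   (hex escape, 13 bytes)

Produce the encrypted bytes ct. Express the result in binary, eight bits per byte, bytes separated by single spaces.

01000110 10101100 00011001 10111101 10101000 00101011 01101000 11101010 01100101 00110001 11000010 11001010 01110011

XOR is its own inverse, so applying the key byte-wise gives the result directly.
ea ^ ac = 46
0d ^ a1 = ac
8d ^ 94 = 19
15 ^ a8 = bd
9b ^ 33 = a8
7d ^ 56 = 2b
a7 ^ cf = 68
c2 ^ 28 = ea
13 ^ 76 = 65
9a ^ ab = 31
0e ^ cc = c2
9d ^ 57 = ca
95 ^ e6 = 73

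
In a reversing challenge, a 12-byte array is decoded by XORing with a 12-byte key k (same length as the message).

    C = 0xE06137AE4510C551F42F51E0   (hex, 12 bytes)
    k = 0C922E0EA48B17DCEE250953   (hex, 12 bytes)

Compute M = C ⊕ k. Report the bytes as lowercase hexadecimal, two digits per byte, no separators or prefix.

ecf319a0e19bd28d1a0a58b3

XOR is its own inverse, so applying the key byte-wise gives the result directly.
e0 ⊕ 0c = ec
61 ⊕ 92 = f3
37 ⊕ 2e = 19
ae ⊕ 0e = a0
45 ⊕ a4 = e1
10 ⊕ 8b = 9b
c5 ⊕ 17 = d2
51 ⊕ dc = 8d
f4 ⊕ ee = 1a
2f ⊕ 25 = 0a
51 ⊕ 09 = 58
e0 ⊕ 53 = b3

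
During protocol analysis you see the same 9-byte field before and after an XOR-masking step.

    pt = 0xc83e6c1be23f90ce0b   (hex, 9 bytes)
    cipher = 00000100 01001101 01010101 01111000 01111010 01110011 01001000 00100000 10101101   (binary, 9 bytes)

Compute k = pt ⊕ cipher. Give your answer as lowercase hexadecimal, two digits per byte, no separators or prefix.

cc733963984cd8eea6

Since cipher = pt ⊕ k, XORing both sides with pt gives k = pt ⊕ cipher.
byte 0: c8 xor 04 = cc
byte 1: 3e xor 4d = 73
byte 2: 6c xor 55 = 39
byte 3: 1b xor 78 = 63
byte 4: e2 xor 7a = 98
byte 5: 3f xor 73 = 4c
byte 6: 90 xor 48 = d8
byte 7: ce xor 20 = ee
byte 8: 0b xor ad = a6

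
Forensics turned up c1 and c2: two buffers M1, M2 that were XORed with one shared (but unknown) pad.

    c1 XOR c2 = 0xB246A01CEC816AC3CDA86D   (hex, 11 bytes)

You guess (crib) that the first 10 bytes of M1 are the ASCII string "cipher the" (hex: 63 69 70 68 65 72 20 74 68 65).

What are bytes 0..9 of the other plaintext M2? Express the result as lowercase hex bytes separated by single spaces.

Since c1 ⊕ c2 = M1 ⊕ M2, XORing with the guessed M1 bytes yields the corresponding M2 bytes: M2 = (c1 ⊕ c2) ⊕ M1.
b2 ^ 63 = d1
46 ^ 69 = 2f
a0 ^ 70 = d0
1c ^ 68 = 74
ec ^ 65 = 89
81 ^ 72 = f3
6a ^ 20 = 4a
c3 ^ 74 = b7
cd ^ 68 = a5
a8 ^ 65 = cd

d1 2f d0 74 89 f3 4a b7 a5 cd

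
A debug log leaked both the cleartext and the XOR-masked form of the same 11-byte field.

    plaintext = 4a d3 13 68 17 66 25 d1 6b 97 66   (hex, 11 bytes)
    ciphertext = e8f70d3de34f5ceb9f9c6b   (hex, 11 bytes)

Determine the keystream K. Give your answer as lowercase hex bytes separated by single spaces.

Since ciphertext = plaintext ⊕ K, XORing both sides with plaintext gives K = plaintext ⊕ ciphertext.
 74 xor 232 = 162
211 xor 247 =  36
 19 xor  13 =  30
104 xor  61 =  85
 23 xor 227 = 244
102 xor  79 =  41
 37 xor  92 = 121
209 xor 235 =  58
107 xor 159 = 244
151 xor 156 =  11
102 xor 107 =  13

a2 24 1e 55 f4 29 79 3a f4 0b 0d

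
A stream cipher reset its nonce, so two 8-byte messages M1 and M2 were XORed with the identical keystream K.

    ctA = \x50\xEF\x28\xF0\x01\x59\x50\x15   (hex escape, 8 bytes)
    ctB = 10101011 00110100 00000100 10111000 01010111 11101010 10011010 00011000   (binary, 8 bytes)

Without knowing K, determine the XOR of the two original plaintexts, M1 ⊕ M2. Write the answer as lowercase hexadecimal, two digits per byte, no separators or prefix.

ctA ⊕ ctB = (M1 ⊕ K) ⊕ (M2 ⊕ K) = M1 ⊕ M2 — the shared key cancels under XOR.
50 ^ ab = fb
ef ^ 34 = db
28 ^ 04 = 2c
f0 ^ b8 = 48
01 ^ 57 = 56
59 ^ ea = b3
50 ^ 9a = ca
15 ^ 18 = 0d

fbdb2c4856b3ca0d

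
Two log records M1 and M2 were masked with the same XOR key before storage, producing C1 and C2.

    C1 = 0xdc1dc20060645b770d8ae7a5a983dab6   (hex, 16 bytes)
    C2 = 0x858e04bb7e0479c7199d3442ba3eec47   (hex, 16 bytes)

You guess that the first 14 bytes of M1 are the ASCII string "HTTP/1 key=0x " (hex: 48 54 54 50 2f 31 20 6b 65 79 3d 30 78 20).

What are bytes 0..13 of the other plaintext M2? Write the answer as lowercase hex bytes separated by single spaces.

11 c7 92 eb 31 51 02 db 71 6e ee d7 6b 9d

First, C1 ⊕ C2 = (M1 ⊕ K) ⊕ (M2 ⊕ K) = M1 ⊕ M2, so the key drops out. Then M2 = (M1 ⊕ M2) ⊕ M1 over the first 14 bytes.
byte 0: (dc xor 85) xor 48 = 59 xor 48 = 11
byte 1: (1d xor 8e) xor 54 = 93 xor 54 = c7
byte 2: (c2 xor 04) xor 54 = c6 xor 54 = 92
byte 3: (00 xor bb) xor 50 = bb xor 50 = eb
byte 4: (60 xor 7e) xor 2f = 1e xor 2f = 31
byte 5: (64 xor 04) xor 31 = 60 xor 31 = 51
byte 6: (5b xor 79) xor 20 = 22 xor 20 = 02
byte 7: (77 xor c7) xor 6b = b0 xor 6b = db
byte 8: (0d xor 19) xor 65 = 14 xor 65 = 71
byte 9: (8a xor 9d) xor 79 = 17 xor 79 = 6e
byte 10: (e7 xor 34) xor 3d = d3 xor 3d = ee
byte 11: (a5 xor 42) xor 30 = e7 xor 30 = d7
byte 12: (a9 xor ba) xor 78 = 13 xor 78 = 6b
byte 13: (83 xor 3e) xor 20 = bd xor 20 = 9d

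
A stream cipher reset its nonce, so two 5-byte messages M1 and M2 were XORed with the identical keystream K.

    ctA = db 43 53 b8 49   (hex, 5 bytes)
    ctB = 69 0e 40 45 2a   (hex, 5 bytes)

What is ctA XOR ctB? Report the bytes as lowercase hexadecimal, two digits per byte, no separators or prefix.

ctA ⊕ ctB = (M1 ⊕ K) ⊕ (M2 ⊕ K) = M1 ⊕ M2 — the shared key cancels under XOR.
byte 0: 11011011 ⊕ 01101001 = 10110010
byte 1: 01000011 ⊕ 00001110 = 01001101
byte 2: 01010011 ⊕ 01000000 = 00010011
byte 3: 10111000 ⊕ 01000101 = 11111101
byte 4: 01001001 ⊕ 00101010 = 01100011

b24d13fd63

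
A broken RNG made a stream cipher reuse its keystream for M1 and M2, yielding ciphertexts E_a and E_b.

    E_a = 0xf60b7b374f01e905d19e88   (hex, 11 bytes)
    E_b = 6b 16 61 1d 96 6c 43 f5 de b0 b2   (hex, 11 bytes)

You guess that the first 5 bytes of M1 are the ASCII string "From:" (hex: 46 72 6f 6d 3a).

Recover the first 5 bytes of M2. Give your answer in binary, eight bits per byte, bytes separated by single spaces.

11011011 01101111 01110101 01000111 11100011

First, E_a ⊕ E_b = (M1 ⊕ K) ⊕ (M2 ⊕ K) = M1 ⊕ M2, so the key drops out. Then M2 = (M1 ⊕ M2) ⊕ M1 over the first 5 bytes.
byte 0: (f6 xor 6b) xor 46 = 9d xor 46 = db
byte 1: (0b xor 16) xor 72 = 1d xor 72 = 6f
byte 2: (7b xor 61) xor 6f = 1a xor 6f = 75
byte 3: (37 xor 1d) xor 6d = 2a xor 6d = 47
byte 4: (4f xor 96) xor 3a = d9 xor 3a = e3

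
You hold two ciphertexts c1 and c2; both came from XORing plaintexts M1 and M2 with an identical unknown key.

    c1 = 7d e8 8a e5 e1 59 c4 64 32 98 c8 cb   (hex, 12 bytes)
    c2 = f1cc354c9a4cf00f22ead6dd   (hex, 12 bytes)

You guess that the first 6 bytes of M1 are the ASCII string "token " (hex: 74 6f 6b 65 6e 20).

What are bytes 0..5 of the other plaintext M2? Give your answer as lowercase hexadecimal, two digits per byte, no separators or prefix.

f84bd4cc1535

First, c1 ⊕ c2 = (M1 ⊕ K) ⊕ (M2 ⊕ K) = M1 ⊕ M2, so the key drops out. Then M2 = (M1 ⊕ M2) ⊕ M1 over the first 6 bytes.
byte 0: (7d XOR f1) XOR 74 = 8c XOR 74 = f8
byte 1: (e8 XOR cc) XOR 6f = 24 XOR 6f = 4b
byte 2: (8a XOR 35) XOR 6b = bf XOR 6b = d4
byte 3: (e5 XOR 4c) XOR 65 = a9 XOR 65 = cc
byte 4: (e1 XOR 9a) XOR 6e = 7b XOR 6e = 15
byte 5: (59 XOR 4c) XOR 20 = 15 XOR 20 = 35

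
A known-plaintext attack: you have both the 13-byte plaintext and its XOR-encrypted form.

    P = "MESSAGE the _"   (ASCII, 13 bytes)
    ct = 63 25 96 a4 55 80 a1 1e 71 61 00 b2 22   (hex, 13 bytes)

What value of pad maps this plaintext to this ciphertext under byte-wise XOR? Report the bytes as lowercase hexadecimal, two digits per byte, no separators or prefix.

2e60c5f714c7e43e050965927d

Since ct = P ⊕ pad, XORing both sides with P gives pad = P ⊕ ct.
4d ⊕ 63 = 2e
45 ⊕ 25 = 60
53 ⊕ 96 = c5
53 ⊕ a4 = f7
41 ⊕ 55 = 14
47 ⊕ 80 = c7
45 ⊕ a1 = e4
20 ⊕ 1e = 3e
74 ⊕ 71 = 05
68 ⊕ 61 = 09
65 ⊕ 00 = 65
20 ⊕ b2 = 92
5f ⊕ 22 = 7d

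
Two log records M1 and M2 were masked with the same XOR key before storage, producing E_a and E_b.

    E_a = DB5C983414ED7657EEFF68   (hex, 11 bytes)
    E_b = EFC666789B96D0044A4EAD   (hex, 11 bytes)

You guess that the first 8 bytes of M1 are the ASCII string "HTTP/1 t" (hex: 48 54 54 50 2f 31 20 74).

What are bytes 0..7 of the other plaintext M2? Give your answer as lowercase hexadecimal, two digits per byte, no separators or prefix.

First, E_a ⊕ E_b = (M1 ⊕ K) ⊕ (M2 ⊕ K) = M1 ⊕ M2, so the key drops out. Then M2 = (M1 ⊕ M2) ⊕ M1 over the first 8 bytes.
byte 0: (db ⊕ ef) ⊕ 48 = 34 ⊕ 48 = 7c
byte 1: (5c ⊕ c6) ⊕ 54 = 9a ⊕ 54 = ce
byte 2: (98 ⊕ 66) ⊕ 54 = fe ⊕ 54 = aa
byte 3: (34 ⊕ 78) ⊕ 50 = 4c ⊕ 50 = 1c
byte 4: (14 ⊕ 9b) ⊕ 2f = 8f ⊕ 2f = a0
byte 5: (ed ⊕ 96) ⊕ 31 = 7b ⊕ 31 = 4a
byte 6: (76 ⊕ d0) ⊕ 20 = a6 ⊕ 20 = 86
byte 7: (57 ⊕ 04) ⊕ 74 = 53 ⊕ 74 = 27

7cceaa1ca04a8627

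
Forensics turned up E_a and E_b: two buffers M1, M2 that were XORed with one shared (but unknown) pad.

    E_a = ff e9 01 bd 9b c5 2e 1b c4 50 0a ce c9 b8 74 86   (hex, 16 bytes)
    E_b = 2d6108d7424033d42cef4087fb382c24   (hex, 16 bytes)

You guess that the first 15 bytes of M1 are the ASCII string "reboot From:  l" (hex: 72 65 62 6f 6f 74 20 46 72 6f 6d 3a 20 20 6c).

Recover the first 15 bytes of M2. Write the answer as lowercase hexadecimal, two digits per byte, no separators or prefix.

First, E_a ⊕ E_b = (M1 ⊕ K) ⊕ (M2 ⊕ K) = M1 ⊕ M2, so the key drops out. Then M2 = (M1 ⊕ M2) ⊕ M1 over the first 15 bytes.
byte 0: (ff xor 2d) xor 72 = d2 xor 72 = a0
byte 1: (e9 xor 61) xor 65 = 88 xor 65 = ed
byte 2: (01 xor 08) xor 62 = 09 xor 62 = 6b
byte 3: (bd xor d7) xor 6f = 6a xor 6f = 05
byte 4: (9b xor 42) xor 6f = d9 xor 6f = b6
byte 5: (c5 xor 40) xor 74 = 85 xor 74 = f1
byte 6: (2e xor 33) xor 20 = 1d xor 20 = 3d
byte 7: (1b xor d4) xor 46 = cf xor 46 = 89
byte 8: (c4 xor 2c) xor 72 = e8 xor 72 = 9a
byte 9: (50 xor ef) xor 6f = bf xor 6f = d0
byte 10: (0a xor 40) xor 6d = 4a xor 6d = 27
byte 11: (ce xor 87) xor 3a = 49 xor 3a = 73
byte 12: (c9 xor fb) xor 20 = 32 xor 20 = 12
byte 13: (b8 xor 38) xor 20 = 80 xor 20 = a0
byte 14: (74 xor 2c) xor 6c = 58 xor 6c = 34

a0ed6b05b6f13d899ad0277312a034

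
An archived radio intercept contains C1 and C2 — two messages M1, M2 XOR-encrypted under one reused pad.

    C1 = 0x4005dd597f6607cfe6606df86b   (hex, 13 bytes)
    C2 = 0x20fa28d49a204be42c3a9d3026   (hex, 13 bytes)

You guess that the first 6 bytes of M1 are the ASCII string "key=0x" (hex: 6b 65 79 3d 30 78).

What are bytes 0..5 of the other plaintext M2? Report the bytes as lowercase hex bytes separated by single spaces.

0b 9a 8c b0 d5 3e

First, C1 ⊕ C2 = (M1 ⊕ K) ⊕ (M2 ⊕ K) = M1 ⊕ M2, so the key drops out. Then M2 = (M1 ⊕ M2) ⊕ M1 over the first 6 bytes.
byte 0: (40 xor 20) xor 6b = 60 xor 6b = 0b
byte 1: (05 xor fa) xor 65 = ff xor 65 = 9a
byte 2: (dd xor 28) xor 79 = f5 xor 79 = 8c
byte 3: (59 xor d4) xor 3d = 8d xor 3d = b0
byte 4: (7f xor 9a) xor 30 = e5 xor 30 = d5
byte 5: (66 xor 20) xor 78 = 46 xor 78 = 3e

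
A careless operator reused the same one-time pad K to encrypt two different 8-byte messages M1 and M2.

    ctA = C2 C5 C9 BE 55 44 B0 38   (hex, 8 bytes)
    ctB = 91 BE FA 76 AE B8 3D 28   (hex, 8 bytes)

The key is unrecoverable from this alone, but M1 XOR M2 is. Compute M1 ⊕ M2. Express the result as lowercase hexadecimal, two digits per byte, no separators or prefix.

537b33c8fbfc8d10

ctA ⊕ ctB = (M1 ⊕ K) ⊕ (M2 ⊕ K) = M1 ⊕ M2 — the shared key cancels under XOR.
11000010 XOR 10010001 = 01010011
11000101 XOR 10111110 = 01111011
11001001 XOR 11111010 = 00110011
10111110 XOR 01110110 = 11001000
01010101 XOR 10101110 = 11111011
01000100 XOR 10111000 = 11111100
10110000 XOR 00111101 = 10001101
00111000 XOR 00101000 = 00010000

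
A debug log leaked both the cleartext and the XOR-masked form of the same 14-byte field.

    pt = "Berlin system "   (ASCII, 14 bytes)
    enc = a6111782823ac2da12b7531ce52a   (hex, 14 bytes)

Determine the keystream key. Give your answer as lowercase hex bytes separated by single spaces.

Since enc = pt ⊕ key, XORing both sides with pt gives key = pt ⊕ enc.
byte 0:  66 ⊕ 166 = 228
byte 1: 101 ⊕  17 = 116
byte 2: 114 ⊕  23 = 101
byte 3: 108 ⊕ 130 = 238
byte 4: 105 ⊕ 130 = 235
byte 5: 110 ⊕  58 =  84
byte 6:  32 ⊕ 194 = 226
byte 7: 115 ⊕ 218 = 169
byte 8: 121 ⊕  18 = 107
byte 9: 115 ⊕ 183 = 196
byte 10: 116 ⊕  83 =  39
byte 11: 101 ⊕  28 = 121
byte 12: 109 ⊕ 229 = 136
byte 13:  32 ⊕  42 =  10

e4 74 65 ee eb 54 e2 a9 6b c4 27 79 88 0a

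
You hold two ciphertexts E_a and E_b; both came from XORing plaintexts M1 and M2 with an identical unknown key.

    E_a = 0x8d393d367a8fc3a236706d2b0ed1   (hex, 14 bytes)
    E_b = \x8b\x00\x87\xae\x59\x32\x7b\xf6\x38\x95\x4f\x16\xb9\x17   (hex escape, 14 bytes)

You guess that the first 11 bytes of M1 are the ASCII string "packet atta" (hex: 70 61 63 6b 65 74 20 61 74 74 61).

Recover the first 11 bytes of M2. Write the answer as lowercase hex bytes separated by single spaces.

76 58 d9 f3 46 c9 98 35 7a 91 43

First, E_a ⊕ E_b = (M1 ⊕ K) ⊕ (M2 ⊕ K) = M1 ⊕ M2, so the key drops out. Then M2 = (M1 ⊕ M2) ⊕ M1 over the first 11 bytes.
byte 0: (8d ⊕ 8b) ⊕ 70 = 06 ⊕ 70 = 76
byte 1: (39 ⊕ 00) ⊕ 61 = 39 ⊕ 61 = 58
byte 2: (3d ⊕ 87) ⊕ 63 = ba ⊕ 63 = d9
byte 3: (36 ⊕ ae) ⊕ 6b = 98 ⊕ 6b = f3
byte 4: (7a ⊕ 59) ⊕ 65 = 23 ⊕ 65 = 46
byte 5: (8f ⊕ 32) ⊕ 74 = bd ⊕ 74 = c9
byte 6: (c3 ⊕ 7b) ⊕ 20 = b8 ⊕ 20 = 98
byte 7: (a2 ⊕ f6) ⊕ 61 = 54 ⊕ 61 = 35
byte 8: (36 ⊕ 38) ⊕ 74 = 0e ⊕ 74 = 7a
byte 9: (70 ⊕ 95) ⊕ 74 = e5 ⊕ 74 = 91
byte 10: (6d ⊕ 4f) ⊕ 61 = 22 ⊕ 61 = 43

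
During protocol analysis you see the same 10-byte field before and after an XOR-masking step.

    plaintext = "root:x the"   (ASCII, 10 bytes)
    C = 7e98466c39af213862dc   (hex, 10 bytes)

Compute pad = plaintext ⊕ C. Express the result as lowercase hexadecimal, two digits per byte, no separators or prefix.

Since C = plaintext ⊕ pad, XORing both sides with plaintext gives pad = plaintext ⊕ C.
byte 0: 01110010 ⊕ 01111110 = 00001100
byte 1: 01101111 ⊕ 10011000 = 11110111
byte 2: 01101111 ⊕ 01000110 = 00101001
byte 3: 01110100 ⊕ 01101100 = 00011000
byte 4: 00111010 ⊕ 00111001 = 00000011
byte 5: 01111000 ⊕ 10101111 = 11010111
byte 6: 00100000 ⊕ 00100001 = 00000001
byte 7: 01110100 ⊕ 00111000 = 01001100
byte 8: 01101000 ⊕ 01100010 = 00001010
byte 9: 01100101 ⊕ 11011100 = 10111001

0cf7291803d7014c0ab9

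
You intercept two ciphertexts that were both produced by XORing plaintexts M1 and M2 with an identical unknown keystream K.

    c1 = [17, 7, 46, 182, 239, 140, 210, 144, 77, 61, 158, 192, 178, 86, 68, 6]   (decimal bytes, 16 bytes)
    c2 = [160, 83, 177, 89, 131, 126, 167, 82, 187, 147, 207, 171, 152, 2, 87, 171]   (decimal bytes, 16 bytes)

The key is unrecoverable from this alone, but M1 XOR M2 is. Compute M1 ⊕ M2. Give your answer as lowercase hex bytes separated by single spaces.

b1 54 9f ef 6c f2 75 c2 f6 ae 51 6b 2a 54 13 ad

c1 ⊕ c2 = (M1 ⊕ K) ⊕ (M2 ⊕ K) = M1 ⊕ M2 — the shared key cancels under XOR.
byte 0:  17 XOR 160 = 177
byte 1:   7 XOR  83 =  84
byte 2:  46 XOR 177 = 159
byte 3: 182 XOR  89 = 239
byte 4: 239 XOR 131 = 108
byte 5: 140 XOR 126 = 242
byte 6: 210 XOR 167 = 117
byte 7: 144 XOR  82 = 194
byte 8:  77 XOR 187 = 246
byte 9:  61 XOR 147 = 174
byte 10: 158 XOR 207 =  81
byte 11: 192 XOR 171 = 107
byte 12: 178 XOR 152 =  42
byte 13:  86 XOR   2 =  84
byte 14:  68 XOR  87 =  19
byte 15:   6 XOR 171 = 173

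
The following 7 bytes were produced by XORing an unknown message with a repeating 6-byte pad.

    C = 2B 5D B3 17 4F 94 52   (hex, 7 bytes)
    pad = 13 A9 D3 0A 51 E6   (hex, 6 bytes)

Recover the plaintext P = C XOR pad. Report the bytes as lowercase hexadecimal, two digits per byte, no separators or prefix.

The 6-byte key repeats, so the effective keystream is 13 a9 d3 0a 51 e6 13.
byte 0: 2b ⊕ 13 = 38
byte 1: 5d ⊕ a9 = f4
byte 2: b3 ⊕ d3 = 60
byte 3: 17 ⊕ 0a = 1d
byte 4: 4f ⊕ 51 = 1e
byte 5: 94 ⊕ e6 = 72
byte 6: 52 ⊕ 13 = 41

38f4601d1e7241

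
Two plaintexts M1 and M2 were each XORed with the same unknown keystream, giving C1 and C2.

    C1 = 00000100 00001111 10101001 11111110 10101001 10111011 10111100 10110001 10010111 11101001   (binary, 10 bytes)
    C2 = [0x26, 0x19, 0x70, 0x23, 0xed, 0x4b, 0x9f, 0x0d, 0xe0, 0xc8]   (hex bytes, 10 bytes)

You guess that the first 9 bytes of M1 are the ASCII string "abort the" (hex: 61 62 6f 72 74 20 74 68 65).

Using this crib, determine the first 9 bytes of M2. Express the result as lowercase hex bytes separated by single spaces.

43 74 b6 af 30 d0 57 d4 12

First, C1 ⊕ C2 = (M1 ⊕ K) ⊕ (M2 ⊕ K) = M1 ⊕ M2, so the key drops out. Then M2 = (M1 ⊕ M2) ⊕ M1 over the first 9 bytes.
byte 0: (04 xor 26) xor 61 = 22 xor 61 = 43
byte 1: (0f xor 19) xor 62 = 16 xor 62 = 74
byte 2: (a9 xor 70) xor 6f = d9 xor 6f = b6
byte 3: (fe xor 23) xor 72 = dd xor 72 = af
byte 4: (a9 xor ed) xor 74 = 44 xor 74 = 30
byte 5: (bb xor 4b) xor 20 = f0 xor 20 = d0
byte 6: (bc xor 9f) xor 74 = 23 xor 74 = 57
byte 7: (b1 xor 0d) xor 68 = bc xor 68 = d4
byte 8: (97 xor e0) xor 65 = 77 xor 65 = 12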